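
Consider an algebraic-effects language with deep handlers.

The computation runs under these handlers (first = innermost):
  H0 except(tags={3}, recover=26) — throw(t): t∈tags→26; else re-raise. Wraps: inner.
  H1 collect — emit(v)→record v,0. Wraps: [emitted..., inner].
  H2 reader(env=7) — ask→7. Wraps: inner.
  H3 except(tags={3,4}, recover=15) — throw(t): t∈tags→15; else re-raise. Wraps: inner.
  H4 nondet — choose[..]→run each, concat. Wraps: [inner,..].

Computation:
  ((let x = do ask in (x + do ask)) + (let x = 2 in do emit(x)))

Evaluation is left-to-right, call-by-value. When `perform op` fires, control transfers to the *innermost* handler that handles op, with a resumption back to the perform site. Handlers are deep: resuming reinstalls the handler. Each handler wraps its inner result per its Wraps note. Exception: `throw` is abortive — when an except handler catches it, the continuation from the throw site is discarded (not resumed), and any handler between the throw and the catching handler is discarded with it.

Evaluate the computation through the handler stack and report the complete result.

Answer: [[2, 14]]

Evaluation trace:
ask @ H2 ⇒ 7
ask @ H2 ⇒ 7
emit(2) @ H1 ⇒ out+=2
H0 returns 14
H1 returns [2, 14]
H2 returns [2, 14]
H3 returns [2, 14]
H4 returns [[2, 14]]
= [[2, 14]]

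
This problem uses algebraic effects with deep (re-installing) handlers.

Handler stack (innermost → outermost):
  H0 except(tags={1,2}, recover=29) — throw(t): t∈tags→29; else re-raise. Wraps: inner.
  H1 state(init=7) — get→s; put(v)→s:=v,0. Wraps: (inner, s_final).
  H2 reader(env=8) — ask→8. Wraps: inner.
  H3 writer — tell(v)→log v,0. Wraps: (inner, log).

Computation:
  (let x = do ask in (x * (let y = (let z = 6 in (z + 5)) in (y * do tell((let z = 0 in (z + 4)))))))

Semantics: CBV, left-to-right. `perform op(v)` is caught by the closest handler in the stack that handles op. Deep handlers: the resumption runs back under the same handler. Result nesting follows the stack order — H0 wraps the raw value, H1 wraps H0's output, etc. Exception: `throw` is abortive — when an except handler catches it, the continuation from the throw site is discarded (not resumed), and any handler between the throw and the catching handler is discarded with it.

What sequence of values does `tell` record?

Answer: (4)

Working:
ask @ H2 ⇒ 8
tell(4) @ H3 ⇒ log+=4
H0 returns 0
H1 returns (0, 7)
H2 returns (0, 7)
H3 returns ((0, 7), (4))
= ((0, 7), (4))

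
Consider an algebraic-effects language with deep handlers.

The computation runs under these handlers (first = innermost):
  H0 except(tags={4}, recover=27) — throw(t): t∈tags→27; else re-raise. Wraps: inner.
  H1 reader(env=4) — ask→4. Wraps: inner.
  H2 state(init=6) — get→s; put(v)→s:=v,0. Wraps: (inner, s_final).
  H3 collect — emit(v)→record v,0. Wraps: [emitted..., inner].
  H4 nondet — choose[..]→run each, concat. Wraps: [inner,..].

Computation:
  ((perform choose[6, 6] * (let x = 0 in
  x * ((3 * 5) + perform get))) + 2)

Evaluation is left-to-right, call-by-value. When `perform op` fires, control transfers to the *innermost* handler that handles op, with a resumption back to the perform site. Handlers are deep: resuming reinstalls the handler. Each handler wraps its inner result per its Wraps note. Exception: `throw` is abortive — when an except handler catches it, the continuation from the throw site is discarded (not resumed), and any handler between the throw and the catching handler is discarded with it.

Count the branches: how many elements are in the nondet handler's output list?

Answer: 2

Evaluation trace:
choose[6, 6] @ H4
  branch[0] choose=6:
    get @ H2 ⇒ 6
    H0 returns 2
    H1 returns 2
    H2 returns (2, 6)
    H3 returns [(2, 6)]
    H4 returns [[(2, 6)]]
  branch[1] choose=6:
    get @ H2 ⇒ 6
    H0 returns 2
    H1 returns 2
    H2 returns (2, 6)
    H3 returns [(2, 6)]
    H4 returns [[(2, 6)]]
= [[(2, 6)], [(2, 6)]]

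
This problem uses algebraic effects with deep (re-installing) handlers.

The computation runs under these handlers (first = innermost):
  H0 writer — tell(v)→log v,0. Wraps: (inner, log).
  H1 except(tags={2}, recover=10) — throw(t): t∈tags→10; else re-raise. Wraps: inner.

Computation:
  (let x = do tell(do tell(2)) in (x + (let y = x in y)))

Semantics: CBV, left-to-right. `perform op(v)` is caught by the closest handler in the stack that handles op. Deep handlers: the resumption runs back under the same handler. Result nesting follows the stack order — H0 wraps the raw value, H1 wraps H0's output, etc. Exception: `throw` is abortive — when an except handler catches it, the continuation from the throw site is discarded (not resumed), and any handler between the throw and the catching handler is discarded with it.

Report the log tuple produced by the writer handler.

Step-by-step:
tell(2) @ H0 ⇒ log+=2
tell(0) @ H0 ⇒ log+=0
H0 returns (0, (2, 0))
H1 returns (0, (2, 0))
= (0, (2, 0))

Answer: (2, 0)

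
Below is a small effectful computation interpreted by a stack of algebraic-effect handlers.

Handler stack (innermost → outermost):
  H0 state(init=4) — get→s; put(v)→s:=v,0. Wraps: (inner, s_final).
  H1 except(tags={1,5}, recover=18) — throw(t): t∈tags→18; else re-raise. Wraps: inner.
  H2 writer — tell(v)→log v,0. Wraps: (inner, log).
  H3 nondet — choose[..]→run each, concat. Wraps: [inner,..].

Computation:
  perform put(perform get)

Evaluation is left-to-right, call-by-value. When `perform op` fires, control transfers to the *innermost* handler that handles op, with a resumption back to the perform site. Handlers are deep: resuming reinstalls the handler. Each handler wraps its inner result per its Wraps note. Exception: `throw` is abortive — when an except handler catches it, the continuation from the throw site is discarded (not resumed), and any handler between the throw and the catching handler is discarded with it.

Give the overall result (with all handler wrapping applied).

Working:
get @ H0 ⇒ 4
put(4) @ H0 ⇒ s:=4
H0 returns (0, 4)
H1 returns (0, 4)
H2 returns ((0, 4), ())
H3 returns [((0, 4), ())]
= [((0, 4), ())]

Answer: [((0, 4), ())]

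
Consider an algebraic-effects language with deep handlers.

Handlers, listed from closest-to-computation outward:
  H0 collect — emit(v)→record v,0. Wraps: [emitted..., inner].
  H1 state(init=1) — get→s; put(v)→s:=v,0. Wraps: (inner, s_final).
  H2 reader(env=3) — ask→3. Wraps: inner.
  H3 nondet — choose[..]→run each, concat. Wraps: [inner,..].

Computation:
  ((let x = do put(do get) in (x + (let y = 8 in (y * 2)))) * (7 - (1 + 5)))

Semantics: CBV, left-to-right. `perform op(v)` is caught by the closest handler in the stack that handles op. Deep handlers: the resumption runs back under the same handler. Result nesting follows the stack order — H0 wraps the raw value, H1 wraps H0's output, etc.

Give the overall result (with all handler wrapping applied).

Working:
get @ H1 ⇒ 1
put(1) @ H1 ⇒ s:=1
H0 returns [16]
H1 returns ([16], 1)
H2 returns ([16], 1)
H3 returns [([16], 1)]
= [([16], 1)]

Answer: [([16], 1)]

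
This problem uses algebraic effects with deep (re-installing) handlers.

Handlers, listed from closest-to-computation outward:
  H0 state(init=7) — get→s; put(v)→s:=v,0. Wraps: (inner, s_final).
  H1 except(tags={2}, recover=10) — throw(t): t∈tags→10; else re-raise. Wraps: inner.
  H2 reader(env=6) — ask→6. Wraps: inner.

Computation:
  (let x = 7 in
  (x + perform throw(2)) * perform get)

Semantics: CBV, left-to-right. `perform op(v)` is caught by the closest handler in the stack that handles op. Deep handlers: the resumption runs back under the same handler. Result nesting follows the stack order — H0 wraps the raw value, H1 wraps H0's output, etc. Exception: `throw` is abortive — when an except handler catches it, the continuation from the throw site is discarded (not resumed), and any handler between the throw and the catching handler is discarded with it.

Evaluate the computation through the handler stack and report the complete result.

Answer: 10

Evaluation trace:
throw(2) @ H1 caught ⇒ 10
H2 returns 10
= 10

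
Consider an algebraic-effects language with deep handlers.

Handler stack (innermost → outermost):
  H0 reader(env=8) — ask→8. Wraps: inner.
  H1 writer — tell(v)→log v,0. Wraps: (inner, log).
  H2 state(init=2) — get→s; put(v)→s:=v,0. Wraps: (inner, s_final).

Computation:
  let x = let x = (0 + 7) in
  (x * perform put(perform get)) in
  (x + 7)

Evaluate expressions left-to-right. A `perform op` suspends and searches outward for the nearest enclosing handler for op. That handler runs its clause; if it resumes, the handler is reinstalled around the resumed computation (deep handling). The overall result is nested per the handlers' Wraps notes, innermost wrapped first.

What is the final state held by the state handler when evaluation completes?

Step-by-step:
get @ H2 ⇒ 2
put(2) @ H2 ⇒ s:=2
H0 returns 7
H1 returns (7, ())
H2 returns ((7, ()), 2)
= ((7, ()), 2)

Answer: 2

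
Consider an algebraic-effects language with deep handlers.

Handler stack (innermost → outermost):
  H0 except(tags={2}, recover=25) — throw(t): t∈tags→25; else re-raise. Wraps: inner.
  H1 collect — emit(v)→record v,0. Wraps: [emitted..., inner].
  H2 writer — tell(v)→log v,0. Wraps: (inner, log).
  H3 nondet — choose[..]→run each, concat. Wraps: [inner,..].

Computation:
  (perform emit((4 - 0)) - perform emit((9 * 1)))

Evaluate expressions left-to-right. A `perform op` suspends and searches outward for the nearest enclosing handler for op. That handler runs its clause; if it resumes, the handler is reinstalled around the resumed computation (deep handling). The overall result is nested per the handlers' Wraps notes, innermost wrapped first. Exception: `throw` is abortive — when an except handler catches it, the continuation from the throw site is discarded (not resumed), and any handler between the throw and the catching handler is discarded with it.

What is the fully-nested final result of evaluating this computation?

Evaluation trace:
emit(4) @ H1 ⇒ out+=4
emit(9) @ H1 ⇒ out+=9
H0 returns 0
H1 returns [4, 9, 0]
H2 returns ([4, 9, 0], ())
H3 returns [([4, 9, 0], ())]
= [([4, 9, 0], ())]

Answer: [([4, 9, 0], ())]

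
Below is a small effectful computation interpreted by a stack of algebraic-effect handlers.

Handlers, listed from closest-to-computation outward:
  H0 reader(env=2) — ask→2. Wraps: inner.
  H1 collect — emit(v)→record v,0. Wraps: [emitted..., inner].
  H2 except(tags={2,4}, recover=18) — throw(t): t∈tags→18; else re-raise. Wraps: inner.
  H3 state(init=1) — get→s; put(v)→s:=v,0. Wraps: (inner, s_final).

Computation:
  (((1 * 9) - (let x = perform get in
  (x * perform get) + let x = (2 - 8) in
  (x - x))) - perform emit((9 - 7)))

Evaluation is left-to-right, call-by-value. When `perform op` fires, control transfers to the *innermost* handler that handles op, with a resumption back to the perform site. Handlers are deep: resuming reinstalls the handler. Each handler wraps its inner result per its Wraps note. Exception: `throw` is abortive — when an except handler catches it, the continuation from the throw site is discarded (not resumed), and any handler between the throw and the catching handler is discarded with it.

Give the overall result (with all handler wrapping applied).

Working:
get @ H3 ⇒ 1
get @ H3 ⇒ 1
emit(2) @ H1 ⇒ out+=2
H0 returns 8
H1 returns [2, 8]
H2 returns [2, 8]
H3 returns ([2, 8], 1)
= ([2, 8], 1)

Answer: ([2, 8], 1)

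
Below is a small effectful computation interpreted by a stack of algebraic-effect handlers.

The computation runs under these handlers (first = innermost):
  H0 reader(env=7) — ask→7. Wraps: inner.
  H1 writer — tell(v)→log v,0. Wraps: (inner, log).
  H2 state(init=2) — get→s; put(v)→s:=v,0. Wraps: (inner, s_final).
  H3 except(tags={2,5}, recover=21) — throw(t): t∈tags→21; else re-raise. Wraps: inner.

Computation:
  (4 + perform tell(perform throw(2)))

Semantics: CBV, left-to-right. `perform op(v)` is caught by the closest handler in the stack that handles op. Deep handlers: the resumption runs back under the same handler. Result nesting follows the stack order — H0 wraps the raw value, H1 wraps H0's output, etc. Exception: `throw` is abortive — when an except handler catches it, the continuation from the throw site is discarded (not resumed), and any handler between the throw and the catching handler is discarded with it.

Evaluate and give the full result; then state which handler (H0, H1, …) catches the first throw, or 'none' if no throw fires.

Answer: 21 ; first throw caught by: H3

Step-by-step:
throw(2) @ H3 caught ⇒ 21
= 21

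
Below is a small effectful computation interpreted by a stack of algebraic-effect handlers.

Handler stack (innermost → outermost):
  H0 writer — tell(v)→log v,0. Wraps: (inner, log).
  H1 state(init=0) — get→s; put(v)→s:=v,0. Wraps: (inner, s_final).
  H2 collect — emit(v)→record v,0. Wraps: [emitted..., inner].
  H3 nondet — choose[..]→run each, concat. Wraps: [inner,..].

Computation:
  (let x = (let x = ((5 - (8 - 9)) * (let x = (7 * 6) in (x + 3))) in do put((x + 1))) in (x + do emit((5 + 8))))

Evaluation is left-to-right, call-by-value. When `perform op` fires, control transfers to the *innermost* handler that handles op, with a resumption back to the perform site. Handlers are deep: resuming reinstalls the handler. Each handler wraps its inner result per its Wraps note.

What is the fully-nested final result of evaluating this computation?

Evaluation trace:
put(271) @ H1 ⇒ s:=271
emit(13) @ H2 ⇒ out+=13
H0 returns (0, ())
H1 returns ((0, ()), 271)
H2 returns [13, ((0, ()), 271)]
H3 returns [[13, ((0, ()), 271)]]
= [[13, ((0, ()), 271)]]

Answer: [[13, ((0, ()), 271)]]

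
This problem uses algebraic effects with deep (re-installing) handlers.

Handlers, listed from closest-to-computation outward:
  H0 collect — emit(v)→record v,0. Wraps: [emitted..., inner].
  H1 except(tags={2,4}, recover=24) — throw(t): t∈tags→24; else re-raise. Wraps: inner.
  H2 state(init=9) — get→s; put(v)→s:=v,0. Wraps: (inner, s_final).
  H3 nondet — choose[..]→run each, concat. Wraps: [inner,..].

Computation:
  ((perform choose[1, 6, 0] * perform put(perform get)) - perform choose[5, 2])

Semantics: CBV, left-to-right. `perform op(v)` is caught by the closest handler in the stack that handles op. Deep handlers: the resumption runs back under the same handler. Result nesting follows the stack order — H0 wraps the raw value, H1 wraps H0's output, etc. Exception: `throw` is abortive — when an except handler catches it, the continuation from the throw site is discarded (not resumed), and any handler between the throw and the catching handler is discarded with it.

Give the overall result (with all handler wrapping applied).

Evaluation trace:
choose[1, 6, 0] @ H3
  branch[0] choose=1:
    get @ H2 ⇒ 9
    put(9) @ H2 ⇒ s:=9
    choose[5, 2] @ H3
      branch[0] choose=5:
        H0 returns [-5]
        H1 returns [-5]
        H2 returns ([-5], 9)
        H3 returns [([-5], 9)]
      branch[1] choose=2:
        H0 returns [-2]
        H1 returns [-2]
        H2 returns ([-2], 9)
        H3 returns [([-2], 9)]
  branch[1] choose=6:
    get @ H2 ⇒ 9
    put(9) @ H2 ⇒ s:=9
    choose[5, 2] @ H3
      branch[0] choose=5:
        H0 returns [-5]
        H1 returns [-5]
        H2 returns ([-5], 9)
        H3 returns [([-5], 9)]
      branch[1] choose=2:
        H0 returns [-2]
        H1 returns [-2]
        H2 returns ([-2], 9)
        H3 returns [([-2], 9)]
  branch[2] choose=0:
    get @ H2 ⇒ 9
    put(9) @ H2 ⇒ s:=9
    choose[5, 2] @ H3
      branch[0] choose=5:
        H0 returns [-5]
        H1 returns [-5]
        H2 returns ([-5], 9)
        H3 returns [([-5], 9)]
      branch[1] choose=2:
        H0 returns [-2]
        H1 returns [-2]
        H2 returns ([-2], 9)
        H3 returns [([-2], 9)]
= [([-5], 9), ([-2], 9), ([-5], 9), ([-2], 9), ([-5], 9), ([-2], 9)]

Answer: [([-5], 9), ([-2], 9), ([-5], 9), ([-2], 9), ([-5], 9), ([-2], 9)]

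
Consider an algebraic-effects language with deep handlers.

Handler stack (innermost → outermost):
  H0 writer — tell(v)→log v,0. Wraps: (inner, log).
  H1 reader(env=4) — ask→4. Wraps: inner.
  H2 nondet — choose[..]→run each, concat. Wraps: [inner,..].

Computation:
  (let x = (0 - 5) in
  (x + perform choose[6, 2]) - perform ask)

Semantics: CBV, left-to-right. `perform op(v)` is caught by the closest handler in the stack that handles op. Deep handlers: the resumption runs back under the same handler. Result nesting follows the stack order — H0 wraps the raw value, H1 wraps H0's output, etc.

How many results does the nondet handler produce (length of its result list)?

Step-by-step:
choose[6, 2] @ H2
  branch[0] choose=6:
    ask @ H1 ⇒ 4
    H0 returns (-3, ())
    H1 returns (-3, ())
    H2 returns [(-3, ())]
  branch[1] choose=2:
    ask @ H1 ⇒ 4
    H0 returns (-7, ())
    H1 returns (-7, ())
    H2 returns [(-7, ())]
= [(-3, ()), (-7, ())]

Answer: 2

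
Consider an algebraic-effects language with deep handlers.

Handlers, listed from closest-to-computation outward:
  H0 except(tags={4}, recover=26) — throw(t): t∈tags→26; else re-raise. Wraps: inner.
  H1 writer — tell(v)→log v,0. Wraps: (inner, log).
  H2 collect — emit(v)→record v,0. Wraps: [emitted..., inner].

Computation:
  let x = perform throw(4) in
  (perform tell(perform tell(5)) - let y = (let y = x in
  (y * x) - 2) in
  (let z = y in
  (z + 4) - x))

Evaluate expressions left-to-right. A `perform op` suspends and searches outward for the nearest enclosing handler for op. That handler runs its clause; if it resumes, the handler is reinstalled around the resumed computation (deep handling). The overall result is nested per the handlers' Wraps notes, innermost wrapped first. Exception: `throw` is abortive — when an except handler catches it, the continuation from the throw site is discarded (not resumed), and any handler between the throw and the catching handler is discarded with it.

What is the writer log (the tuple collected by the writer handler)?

Answer: ()

Evaluation trace:
throw(4) @ H0 caught ⇒ 26
H1 returns (26, ())
H2 returns [(26, ())]
= [(26, ())]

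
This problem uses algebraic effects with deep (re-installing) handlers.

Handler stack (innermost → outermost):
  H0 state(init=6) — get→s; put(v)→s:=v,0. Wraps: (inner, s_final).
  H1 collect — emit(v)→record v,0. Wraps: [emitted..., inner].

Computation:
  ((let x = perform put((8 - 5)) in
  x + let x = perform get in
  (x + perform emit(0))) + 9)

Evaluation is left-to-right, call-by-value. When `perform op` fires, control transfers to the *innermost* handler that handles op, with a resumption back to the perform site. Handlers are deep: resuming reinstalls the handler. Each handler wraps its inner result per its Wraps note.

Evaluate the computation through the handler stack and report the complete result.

Answer: [0, (12, 3)]

Working:
put(3) @ H0 ⇒ s:=3
get @ H0 ⇒ 3
emit(0) @ H1 ⇒ out+=0
H0 returns (12, 3)
H1 returns [0, (12, 3)]
= [0, (12, 3)]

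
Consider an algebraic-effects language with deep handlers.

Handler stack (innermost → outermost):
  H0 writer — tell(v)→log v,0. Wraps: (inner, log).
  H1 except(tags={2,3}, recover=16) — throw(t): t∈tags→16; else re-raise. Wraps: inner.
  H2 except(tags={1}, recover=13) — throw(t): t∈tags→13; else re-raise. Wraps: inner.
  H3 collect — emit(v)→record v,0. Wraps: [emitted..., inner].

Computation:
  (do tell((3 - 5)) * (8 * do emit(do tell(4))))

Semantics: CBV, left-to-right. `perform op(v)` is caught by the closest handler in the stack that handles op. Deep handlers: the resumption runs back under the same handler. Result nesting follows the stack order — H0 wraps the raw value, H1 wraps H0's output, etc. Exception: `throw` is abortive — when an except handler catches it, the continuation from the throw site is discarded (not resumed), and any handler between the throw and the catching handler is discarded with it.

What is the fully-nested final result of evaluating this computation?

Answer: [0, (0, (-2, 4))]

Evaluation trace:
tell(-2) @ H0 ⇒ log+=-2
tell(4) @ H0 ⇒ log+=4
emit(0) @ H3 ⇒ out+=0
H0 returns (0, (-2, 4))
H1 returns (0, (-2, 4))
H2 returns (0, (-2, 4))
H3 returns [0, (0, (-2, 4))]
= [0, (0, (-2, 4))]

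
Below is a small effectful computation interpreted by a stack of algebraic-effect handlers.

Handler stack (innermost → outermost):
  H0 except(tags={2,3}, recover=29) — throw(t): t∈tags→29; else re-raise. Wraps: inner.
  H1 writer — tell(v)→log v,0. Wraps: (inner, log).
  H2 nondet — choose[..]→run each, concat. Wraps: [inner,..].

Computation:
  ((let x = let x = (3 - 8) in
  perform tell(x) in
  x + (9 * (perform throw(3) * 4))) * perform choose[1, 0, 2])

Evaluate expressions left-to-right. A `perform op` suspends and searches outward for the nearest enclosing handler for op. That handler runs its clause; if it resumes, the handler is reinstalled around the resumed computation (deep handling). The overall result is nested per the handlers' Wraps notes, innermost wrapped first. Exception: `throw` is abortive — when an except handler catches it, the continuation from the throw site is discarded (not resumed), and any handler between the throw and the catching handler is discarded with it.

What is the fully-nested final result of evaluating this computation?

Answer: [(29, (-5))]

Step-by-step:
tell(-5) @ H1 ⇒ log+=-5
throw(3) @ H0 caught ⇒ 29
H1 returns (29, (-5))
H2 returns [(29, (-5))]
= [(29, (-5))]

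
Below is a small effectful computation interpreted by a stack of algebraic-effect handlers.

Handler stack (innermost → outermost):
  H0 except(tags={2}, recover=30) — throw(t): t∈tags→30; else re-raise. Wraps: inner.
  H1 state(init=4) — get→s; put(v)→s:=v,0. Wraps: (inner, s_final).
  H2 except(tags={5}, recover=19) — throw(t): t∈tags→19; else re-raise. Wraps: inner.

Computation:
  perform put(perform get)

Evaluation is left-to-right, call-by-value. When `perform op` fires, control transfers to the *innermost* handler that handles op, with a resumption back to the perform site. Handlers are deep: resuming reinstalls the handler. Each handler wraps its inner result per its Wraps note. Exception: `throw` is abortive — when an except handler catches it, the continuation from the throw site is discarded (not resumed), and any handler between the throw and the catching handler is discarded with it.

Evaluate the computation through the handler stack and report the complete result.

Evaluation trace:
get @ H1 ⇒ 4
put(4) @ H1 ⇒ s:=4
H0 returns 0
H1 returns (0, 4)
H2 returns (0, 4)
= (0, 4)

Answer: (0, 4)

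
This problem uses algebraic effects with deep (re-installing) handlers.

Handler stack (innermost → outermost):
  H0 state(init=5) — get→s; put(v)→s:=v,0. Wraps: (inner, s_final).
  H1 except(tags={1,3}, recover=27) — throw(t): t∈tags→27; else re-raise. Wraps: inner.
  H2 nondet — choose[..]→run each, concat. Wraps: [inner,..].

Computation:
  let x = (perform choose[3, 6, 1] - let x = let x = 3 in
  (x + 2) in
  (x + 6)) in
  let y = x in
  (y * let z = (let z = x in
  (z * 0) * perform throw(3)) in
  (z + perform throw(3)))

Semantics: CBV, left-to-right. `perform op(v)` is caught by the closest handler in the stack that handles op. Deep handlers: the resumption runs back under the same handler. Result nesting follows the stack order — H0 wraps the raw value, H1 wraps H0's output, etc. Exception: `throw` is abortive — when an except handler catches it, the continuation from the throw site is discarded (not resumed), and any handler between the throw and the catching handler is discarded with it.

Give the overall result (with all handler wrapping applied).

Answer: [27, 27, 27]

Evaluation trace:
choose[3, 6, 1] @ H2
  branch[0] choose=3:
    throw(3) @ H1 caught ⇒ 27
    H2 returns [27]
  branch[1] choose=6:
    throw(3) @ H1 caught ⇒ 27
    H2 returns [27]
  branch[2] choose=1:
    throw(3) @ H1 caught ⇒ 27
    H2 returns [27]
= [27, 27, 27]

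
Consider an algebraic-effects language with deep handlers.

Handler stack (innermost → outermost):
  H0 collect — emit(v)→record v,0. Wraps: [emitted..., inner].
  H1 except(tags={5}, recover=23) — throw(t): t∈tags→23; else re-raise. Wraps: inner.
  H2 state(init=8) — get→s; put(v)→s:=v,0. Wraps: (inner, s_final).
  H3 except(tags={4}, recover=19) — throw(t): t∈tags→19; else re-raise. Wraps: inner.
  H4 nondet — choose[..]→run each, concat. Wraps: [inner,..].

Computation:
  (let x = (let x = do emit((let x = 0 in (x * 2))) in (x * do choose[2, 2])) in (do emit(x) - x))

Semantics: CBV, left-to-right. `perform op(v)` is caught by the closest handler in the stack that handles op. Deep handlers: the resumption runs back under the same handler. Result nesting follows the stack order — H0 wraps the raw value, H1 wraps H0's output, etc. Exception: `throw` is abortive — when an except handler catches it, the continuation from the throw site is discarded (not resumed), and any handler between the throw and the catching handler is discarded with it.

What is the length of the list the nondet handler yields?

Step-by-step:
emit(0) @ H0 ⇒ out+=0
choose[2, 2] @ H4
  branch[0] choose=2:
    emit(0) @ H0 ⇒ out+=0
    H0 returns [0, 0, 0]
    H1 returns [0, 0, 0]
    H2 returns ([0, 0, 0], 8)
    H3 returns ([0, 0, 0], 8)
    H4 returns [([0, 0, 0], 8)]
  branch[1] choose=2:
    emit(0) @ H0 ⇒ out+=0
    H0 returns [0, 0, 0]
    H1 returns [0, 0, 0]
    H2 returns ([0, 0, 0], 8)
    H3 returns ([0, 0, 0], 8)
    H4 returns [([0, 0, 0], 8)]
= [([0, 0, 0], 8), ([0, 0, 0], 8)]

Answer: 2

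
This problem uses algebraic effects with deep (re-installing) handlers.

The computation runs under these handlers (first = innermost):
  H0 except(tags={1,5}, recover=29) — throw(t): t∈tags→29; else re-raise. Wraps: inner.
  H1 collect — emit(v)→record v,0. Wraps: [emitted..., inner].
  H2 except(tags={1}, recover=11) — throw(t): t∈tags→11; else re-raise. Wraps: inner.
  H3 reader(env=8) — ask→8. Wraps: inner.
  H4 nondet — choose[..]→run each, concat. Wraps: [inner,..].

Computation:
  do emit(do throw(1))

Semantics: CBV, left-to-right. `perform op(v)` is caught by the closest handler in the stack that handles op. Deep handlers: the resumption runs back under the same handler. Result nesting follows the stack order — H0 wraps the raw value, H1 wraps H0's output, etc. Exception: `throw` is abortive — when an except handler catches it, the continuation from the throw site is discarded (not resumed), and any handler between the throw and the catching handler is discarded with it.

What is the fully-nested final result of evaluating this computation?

Step-by-step:
throw(1) @ H0 caught ⇒ 29
H1 returns [29]
H2 returns [29]
H3 returns [29]
H4 returns [[29]]
= [[29]]

Answer: [[29]]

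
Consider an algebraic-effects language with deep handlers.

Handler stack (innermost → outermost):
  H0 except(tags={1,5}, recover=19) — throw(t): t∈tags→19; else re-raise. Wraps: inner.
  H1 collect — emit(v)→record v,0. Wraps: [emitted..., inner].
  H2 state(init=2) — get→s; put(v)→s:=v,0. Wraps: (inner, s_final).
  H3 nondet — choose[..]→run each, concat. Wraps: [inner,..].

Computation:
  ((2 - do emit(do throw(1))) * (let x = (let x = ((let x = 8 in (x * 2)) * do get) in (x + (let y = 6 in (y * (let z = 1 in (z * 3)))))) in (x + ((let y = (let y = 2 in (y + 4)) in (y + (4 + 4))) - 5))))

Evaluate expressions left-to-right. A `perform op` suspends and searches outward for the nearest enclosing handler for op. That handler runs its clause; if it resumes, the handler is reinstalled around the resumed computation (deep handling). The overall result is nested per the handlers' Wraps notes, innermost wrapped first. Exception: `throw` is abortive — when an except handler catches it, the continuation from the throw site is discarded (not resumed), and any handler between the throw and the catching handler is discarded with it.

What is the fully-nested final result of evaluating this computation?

Answer: [([19], 2)]

Evaluation trace:
throw(1) @ H0 caught ⇒ 19
H1 returns [19]
H2 returns ([19], 2)
H3 returns [([19], 2)]
= [([19], 2)]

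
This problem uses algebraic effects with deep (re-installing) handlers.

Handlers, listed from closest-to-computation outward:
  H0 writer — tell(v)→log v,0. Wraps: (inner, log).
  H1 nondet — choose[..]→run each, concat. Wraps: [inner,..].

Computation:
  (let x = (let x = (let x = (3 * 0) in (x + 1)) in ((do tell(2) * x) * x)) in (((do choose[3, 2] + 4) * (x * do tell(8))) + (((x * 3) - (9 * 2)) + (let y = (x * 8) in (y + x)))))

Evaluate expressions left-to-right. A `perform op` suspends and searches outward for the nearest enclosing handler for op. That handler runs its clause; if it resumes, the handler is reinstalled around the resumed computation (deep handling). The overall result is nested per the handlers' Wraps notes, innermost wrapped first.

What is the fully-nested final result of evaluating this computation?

Answer: [(-18, (2, 8)), (-18, (2, 8))]

Step-by-step:
tell(2) @ H0 ⇒ log+=2
choose[3, 2] @ H1
  branch[0] choose=3:
    tell(8) @ H0 ⇒ log+=8
    H0 returns (-18, (2, 8))
    H1 returns [(-18, (2, 8))]
  branch[1] choose=2:
    tell(8) @ H0 ⇒ log+=8
    H0 returns (-18, (2, 8))
    H1 returns [(-18, (2, 8))]
= [(-18, (2, 8)), (-18, (2, 8))]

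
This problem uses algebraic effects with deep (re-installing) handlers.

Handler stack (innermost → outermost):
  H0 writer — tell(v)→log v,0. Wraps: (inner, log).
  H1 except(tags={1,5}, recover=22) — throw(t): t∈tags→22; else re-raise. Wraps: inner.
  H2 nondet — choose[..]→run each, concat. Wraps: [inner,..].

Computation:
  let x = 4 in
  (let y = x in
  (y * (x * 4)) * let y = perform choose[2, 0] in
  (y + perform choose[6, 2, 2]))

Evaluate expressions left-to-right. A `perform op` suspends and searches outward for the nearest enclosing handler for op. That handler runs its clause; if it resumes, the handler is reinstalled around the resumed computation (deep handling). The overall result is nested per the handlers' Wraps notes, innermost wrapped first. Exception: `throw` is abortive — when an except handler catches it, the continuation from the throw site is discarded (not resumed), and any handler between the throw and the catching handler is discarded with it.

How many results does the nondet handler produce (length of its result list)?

Step-by-step:
choose[2, 0] @ H2
  branch[0] choose=2:
    choose[6, 2, 2] @ H2
      branch[0] choose=6:
        H0 returns (512, ())
        H1 returns (512, ())
        H2 returns [(512, ())]
      branch[1] choose=2:
        H0 returns (256, ())
        H1 returns (256, ())
        H2 returns [(256, ())]
      branch[2] choose=2:
        H0 returns (256, ())
        H1 returns (256, ())
        H2 returns [(256, ())]
  branch[1] choose=0:
    choose[6, 2, 2] @ H2
      branch[0] choose=6:
        H0 returns (384, ())
        H1 returns (384, ())
        H2 returns [(384, ())]
      branch[1] choose=2:
        H0 returns (128, ())
        H1 returns (128, ())
        H2 returns [(128, ())]
      branch[2] choose=2:
        H0 returns (128, ())
        H1 returns (128, ())
        H2 returns [(128, ())]
= [(512, ()), (256, ()), (256, ()), (384, ()), (128, ()), (128, ())]

Answer: 6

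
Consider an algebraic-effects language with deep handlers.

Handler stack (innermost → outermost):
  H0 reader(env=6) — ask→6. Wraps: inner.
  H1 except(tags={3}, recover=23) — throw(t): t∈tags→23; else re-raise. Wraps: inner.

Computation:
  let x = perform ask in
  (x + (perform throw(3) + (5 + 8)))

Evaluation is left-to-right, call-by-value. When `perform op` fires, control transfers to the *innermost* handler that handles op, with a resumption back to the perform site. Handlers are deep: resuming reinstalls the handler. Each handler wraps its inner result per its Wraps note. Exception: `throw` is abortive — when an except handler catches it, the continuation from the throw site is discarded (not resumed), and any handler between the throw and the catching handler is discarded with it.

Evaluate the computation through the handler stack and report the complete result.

Evaluation trace:
ask @ H0 ⇒ 6
throw(3) @ H1 caught ⇒ 23
= 23

Answer: 23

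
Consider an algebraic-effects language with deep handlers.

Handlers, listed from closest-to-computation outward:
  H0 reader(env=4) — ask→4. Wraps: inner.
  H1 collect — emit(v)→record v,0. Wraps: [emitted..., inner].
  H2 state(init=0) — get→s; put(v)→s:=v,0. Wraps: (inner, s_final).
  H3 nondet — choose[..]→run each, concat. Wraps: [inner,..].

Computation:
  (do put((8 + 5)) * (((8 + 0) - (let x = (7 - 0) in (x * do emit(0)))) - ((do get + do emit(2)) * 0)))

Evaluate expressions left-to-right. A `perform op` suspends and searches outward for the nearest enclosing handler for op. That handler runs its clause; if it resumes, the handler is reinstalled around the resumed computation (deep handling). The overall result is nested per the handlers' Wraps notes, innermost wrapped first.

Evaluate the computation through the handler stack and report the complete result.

Evaluation trace:
put(13) @ H2 ⇒ s:=13
emit(0) @ H1 ⇒ out+=0
get @ H2 ⇒ 13
emit(2) @ H1 ⇒ out+=2
H0 returns 0
H1 returns [0, 2, 0]
H2 returns ([0, 2, 0], 13)
H3 returns [([0, 2, 0], 13)]
= [([0, 2, 0], 13)]

Answer: [([0, 2, 0], 13)]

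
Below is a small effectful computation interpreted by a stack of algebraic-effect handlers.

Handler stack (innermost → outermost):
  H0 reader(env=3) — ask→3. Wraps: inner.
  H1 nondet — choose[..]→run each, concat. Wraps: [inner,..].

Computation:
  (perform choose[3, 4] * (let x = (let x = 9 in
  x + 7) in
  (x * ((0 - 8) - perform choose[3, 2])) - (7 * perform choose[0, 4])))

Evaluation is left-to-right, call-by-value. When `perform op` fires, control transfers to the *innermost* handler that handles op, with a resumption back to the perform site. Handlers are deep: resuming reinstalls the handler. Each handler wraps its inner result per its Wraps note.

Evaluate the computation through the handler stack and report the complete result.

Evaluation trace:
choose[3, 4] @ H1
  branch[0] choose=3:
    choose[3, 2] @ H1
      branch[0] choose=3:
        choose[0, 4] @ H1
          branch[0] choose=0:
            H0 returns -528
            H1 returns [-528]
          branch[1] choose=4:
            H0 returns -612
            H1 returns [-612]
      branch[1] choose=2:
        choose[0, 4] @ H1
          branch[0] choose=0:
            H0 returns -480
            H1 returns [-480]
          branch[1] choose=4:
            H0 returns -564
            H1 returns [-564]
  branch[1] choose=4:
    choose[3, 2] @ H1
      branch[0] choose=3:
        choose[0, 4] @ H1
          branch[0] choose=0:
            H0 returns -704
            H1 returns [-704]
          branch[1] choose=4:
            H0 returns -816
            H1 returns [-816]
      branch[1] choose=2:
        choose[0, 4] @ H1
          branch[0] choose=0:
            H0 returns -640
            H1 returns [-640]
          branch[1] choose=4:
            H0 returns -752
            H1 returns [-752]
= [-528, -612, -480, -564, -704, -816, -640, -752]

Answer: [-528, -612, -480, -564, -704, -816, -640, -752]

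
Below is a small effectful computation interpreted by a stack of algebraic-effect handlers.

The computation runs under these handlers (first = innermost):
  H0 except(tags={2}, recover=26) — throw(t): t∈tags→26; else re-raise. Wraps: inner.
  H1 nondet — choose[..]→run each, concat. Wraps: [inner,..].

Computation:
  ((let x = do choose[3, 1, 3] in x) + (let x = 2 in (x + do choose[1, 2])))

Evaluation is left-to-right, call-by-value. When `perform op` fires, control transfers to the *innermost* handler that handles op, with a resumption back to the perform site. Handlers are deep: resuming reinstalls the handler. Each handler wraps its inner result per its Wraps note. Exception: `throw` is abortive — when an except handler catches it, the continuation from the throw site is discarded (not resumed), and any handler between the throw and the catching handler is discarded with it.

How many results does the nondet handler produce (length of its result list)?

Evaluation trace:
choose[3, 1, 3] @ H1
  branch[0] choose=3:
    choose[1, 2] @ H1
      branch[0] choose=1:
        H0 returns 6
        H1 returns [6]
      branch[1] choose=2:
        H0 returns 7
        H1 returns [7]
  branch[1] choose=1:
    choose[1, 2] @ H1
      branch[0] choose=1:
        H0 returns 4
        H1 returns [4]
      branch[1] choose=2:
        H0 returns 5
        H1 returns [5]
  branch[2] choose=3:
    choose[1, 2] @ H1
      branch[0] choose=1:
        H0 returns 6
        H1 returns [6]
      branch[1] choose=2:
        H0 returns 7
        H1 returns [7]
= [6, 7, 4, 5, 6, 7]

Answer: 6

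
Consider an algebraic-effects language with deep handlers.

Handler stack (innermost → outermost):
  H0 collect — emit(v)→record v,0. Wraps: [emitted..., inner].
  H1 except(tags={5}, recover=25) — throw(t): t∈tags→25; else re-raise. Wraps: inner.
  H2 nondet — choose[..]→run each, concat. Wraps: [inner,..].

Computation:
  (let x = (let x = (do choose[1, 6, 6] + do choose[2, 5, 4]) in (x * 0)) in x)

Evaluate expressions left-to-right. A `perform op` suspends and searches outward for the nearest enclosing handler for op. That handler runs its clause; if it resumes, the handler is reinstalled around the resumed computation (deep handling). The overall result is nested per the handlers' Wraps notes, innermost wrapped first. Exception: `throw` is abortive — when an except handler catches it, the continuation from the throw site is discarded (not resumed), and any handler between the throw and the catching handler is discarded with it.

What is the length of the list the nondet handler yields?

Evaluation trace:
choose[1, 6, 6] @ H2
  branch[0] choose=1:
    choose[2, 5, 4] @ H2
      branch[0] choose=2:
        H0 returns [0]
        H1 returns [0]
        H2 returns [[0]]
      branch[1] choose=5:
        H0 returns [0]
        H1 returns [0]
        H2 returns [[0]]
      branch[2] choose=4:
        H0 returns [0]
        H1 returns [0]
        H2 returns [[0]]
  branch[1] choose=6:
    choose[2, 5, 4] @ H2
      branch[0] choose=2:
        H0 returns [0]
        H1 returns [0]
        H2 returns [[0]]
      branch[1] choose=5:
        H0 returns [0]
        H1 returns [0]
        H2 returns [[0]]
      branch[2] choose=4:
        H0 returns [0]
        H1 returns [0]
        H2 returns [[0]]
  branch[2] choose=6:
    choose[2, 5, 4] @ H2
      branch[0] choose=2:
        H0 returns [0]
        H1 returns [0]
        H2 returns [[0]]
      branch[1] choose=5:
        H0 returns [0]
        H1 returns [0]
        H2 returns [[0]]
      branch[2] choose=4:
        H0 returns [0]
        H1 returns [0]
        H2 returns [[0]]
= [[0], [0], [0], [0], [0], [0], [0], [0], [0]]

Answer: 9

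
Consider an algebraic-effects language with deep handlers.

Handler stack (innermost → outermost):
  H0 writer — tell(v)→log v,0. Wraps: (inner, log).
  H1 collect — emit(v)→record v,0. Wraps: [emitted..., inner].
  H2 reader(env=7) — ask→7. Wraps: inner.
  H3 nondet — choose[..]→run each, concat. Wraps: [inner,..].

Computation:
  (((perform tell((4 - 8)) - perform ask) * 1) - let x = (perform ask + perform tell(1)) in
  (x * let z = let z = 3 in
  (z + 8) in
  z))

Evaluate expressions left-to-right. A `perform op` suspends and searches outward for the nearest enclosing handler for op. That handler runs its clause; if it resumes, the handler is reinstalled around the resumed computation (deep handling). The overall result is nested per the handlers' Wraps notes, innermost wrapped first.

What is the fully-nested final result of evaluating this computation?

Answer: [[(-84, (-4, 1))]]

Step-by-step:
tell(-4) @ H0 ⇒ log+=-4
ask @ H2 ⇒ 7
ask @ H2 ⇒ 7
tell(1) @ H0 ⇒ log+=1
H0 returns (-84, (-4, 1))
H1 returns [(-84, (-4, 1))]
H2 returns [(-84, (-4, 1))]
H3 returns [[(-84, (-4, 1))]]
= [[(-84, (-4, 1))]]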